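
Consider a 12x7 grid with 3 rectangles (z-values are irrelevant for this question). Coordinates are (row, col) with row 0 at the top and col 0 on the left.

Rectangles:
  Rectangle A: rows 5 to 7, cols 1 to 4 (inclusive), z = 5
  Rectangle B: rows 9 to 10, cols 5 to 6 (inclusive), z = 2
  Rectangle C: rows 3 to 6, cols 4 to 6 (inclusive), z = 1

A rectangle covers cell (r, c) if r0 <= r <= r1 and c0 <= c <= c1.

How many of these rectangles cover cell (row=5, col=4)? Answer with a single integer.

Check cell (5,4):
  A: rows 5-7 cols 1-4 -> covers
  B: rows 9-10 cols 5-6 -> outside (row miss)
  C: rows 3-6 cols 4-6 -> covers
Count covering = 2

Answer: 2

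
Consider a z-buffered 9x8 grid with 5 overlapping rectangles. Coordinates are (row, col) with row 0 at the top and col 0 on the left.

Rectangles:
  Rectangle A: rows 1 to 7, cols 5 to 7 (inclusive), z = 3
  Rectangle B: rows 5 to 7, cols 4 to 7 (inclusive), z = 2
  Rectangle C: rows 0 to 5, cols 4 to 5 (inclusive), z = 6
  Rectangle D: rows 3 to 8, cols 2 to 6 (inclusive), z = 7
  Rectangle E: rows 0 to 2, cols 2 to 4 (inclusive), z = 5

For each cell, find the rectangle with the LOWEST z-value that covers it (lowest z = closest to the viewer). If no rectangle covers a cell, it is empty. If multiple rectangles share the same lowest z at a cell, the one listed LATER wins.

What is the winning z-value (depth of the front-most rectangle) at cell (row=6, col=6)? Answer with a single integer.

Answer: 2

Derivation:
Check cell (6,6):
  A: rows 1-7 cols 5-7 z=3 -> covers; best now A (z=3)
  B: rows 5-7 cols 4-7 z=2 -> covers; best now B (z=2)
  C: rows 0-5 cols 4-5 -> outside (row miss)
  D: rows 3-8 cols 2-6 z=7 -> covers; best now B (z=2)
  E: rows 0-2 cols 2-4 -> outside (row miss)
Winner: B at z=2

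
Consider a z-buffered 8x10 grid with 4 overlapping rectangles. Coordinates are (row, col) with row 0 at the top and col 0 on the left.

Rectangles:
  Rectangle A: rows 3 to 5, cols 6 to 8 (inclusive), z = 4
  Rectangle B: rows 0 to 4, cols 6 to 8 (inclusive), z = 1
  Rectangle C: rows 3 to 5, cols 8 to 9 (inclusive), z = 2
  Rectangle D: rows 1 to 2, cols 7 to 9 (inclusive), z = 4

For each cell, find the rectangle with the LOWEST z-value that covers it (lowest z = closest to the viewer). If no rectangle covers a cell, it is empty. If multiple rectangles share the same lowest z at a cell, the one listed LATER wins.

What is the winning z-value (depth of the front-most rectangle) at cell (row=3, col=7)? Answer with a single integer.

Check cell (3,7):
  A: rows 3-5 cols 6-8 z=4 -> covers; best now A (z=4)
  B: rows 0-4 cols 6-8 z=1 -> covers; best now B (z=1)
  C: rows 3-5 cols 8-9 -> outside (col miss)
  D: rows 1-2 cols 7-9 -> outside (row miss)
Winner: B at z=1

Answer: 1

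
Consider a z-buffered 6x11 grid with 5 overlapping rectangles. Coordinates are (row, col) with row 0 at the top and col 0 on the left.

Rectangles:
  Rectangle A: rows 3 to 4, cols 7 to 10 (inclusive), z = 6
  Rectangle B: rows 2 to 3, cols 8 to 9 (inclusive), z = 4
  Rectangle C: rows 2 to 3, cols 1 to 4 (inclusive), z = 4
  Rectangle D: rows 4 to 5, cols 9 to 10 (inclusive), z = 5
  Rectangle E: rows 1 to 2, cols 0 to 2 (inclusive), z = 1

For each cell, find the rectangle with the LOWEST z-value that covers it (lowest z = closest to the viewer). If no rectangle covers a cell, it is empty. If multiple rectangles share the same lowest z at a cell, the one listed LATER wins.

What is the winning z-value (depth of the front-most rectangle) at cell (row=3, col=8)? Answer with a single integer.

Answer: 4

Derivation:
Check cell (3,8):
  A: rows 3-4 cols 7-10 z=6 -> covers; best now A (z=6)
  B: rows 2-3 cols 8-9 z=4 -> covers; best now B (z=4)
  C: rows 2-3 cols 1-4 -> outside (col miss)
  D: rows 4-5 cols 9-10 -> outside (row miss)
  E: rows 1-2 cols 0-2 -> outside (row miss)
Winner: B at z=4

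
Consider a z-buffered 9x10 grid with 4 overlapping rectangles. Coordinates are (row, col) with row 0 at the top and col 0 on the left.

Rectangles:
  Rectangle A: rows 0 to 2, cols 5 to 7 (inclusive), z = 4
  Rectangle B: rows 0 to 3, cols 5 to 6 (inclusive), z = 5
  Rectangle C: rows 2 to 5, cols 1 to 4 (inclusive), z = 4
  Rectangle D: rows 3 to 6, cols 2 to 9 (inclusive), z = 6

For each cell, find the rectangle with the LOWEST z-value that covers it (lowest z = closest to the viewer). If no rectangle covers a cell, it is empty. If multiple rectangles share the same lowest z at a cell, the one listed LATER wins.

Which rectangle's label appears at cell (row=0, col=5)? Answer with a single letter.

Check cell (0,5):
  A: rows 0-2 cols 5-7 z=4 -> covers; best now A (z=4)
  B: rows 0-3 cols 5-6 z=5 -> covers; best now A (z=4)
  C: rows 2-5 cols 1-4 -> outside (row miss)
  D: rows 3-6 cols 2-9 -> outside (row miss)
Winner: A at z=4

Answer: A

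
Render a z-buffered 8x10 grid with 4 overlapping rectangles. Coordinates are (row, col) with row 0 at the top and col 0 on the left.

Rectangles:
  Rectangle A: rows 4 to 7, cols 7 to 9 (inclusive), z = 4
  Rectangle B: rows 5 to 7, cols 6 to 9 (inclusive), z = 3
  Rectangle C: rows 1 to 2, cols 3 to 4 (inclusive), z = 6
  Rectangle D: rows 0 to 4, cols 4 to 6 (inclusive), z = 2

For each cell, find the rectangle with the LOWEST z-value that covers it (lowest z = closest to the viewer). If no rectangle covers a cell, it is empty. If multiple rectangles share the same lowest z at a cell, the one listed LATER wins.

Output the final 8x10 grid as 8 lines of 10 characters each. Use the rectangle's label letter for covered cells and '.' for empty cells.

....DDD...
...CDDD...
...CDDD...
....DDD...
....DDDAAA
......BBBB
......BBBB
......BBBB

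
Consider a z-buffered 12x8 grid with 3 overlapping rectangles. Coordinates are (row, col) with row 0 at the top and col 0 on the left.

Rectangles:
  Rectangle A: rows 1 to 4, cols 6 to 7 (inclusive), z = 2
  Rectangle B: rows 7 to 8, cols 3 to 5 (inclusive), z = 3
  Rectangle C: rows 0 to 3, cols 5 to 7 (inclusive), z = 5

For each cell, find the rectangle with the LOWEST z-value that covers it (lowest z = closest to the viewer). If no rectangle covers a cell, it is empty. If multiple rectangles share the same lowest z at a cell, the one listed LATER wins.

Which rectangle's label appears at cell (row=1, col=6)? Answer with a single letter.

Answer: A

Derivation:
Check cell (1,6):
  A: rows 1-4 cols 6-7 z=2 -> covers; best now A (z=2)
  B: rows 7-8 cols 3-5 -> outside (row miss)
  C: rows 0-3 cols 5-7 z=5 -> covers; best now A (z=2)
Winner: A at z=2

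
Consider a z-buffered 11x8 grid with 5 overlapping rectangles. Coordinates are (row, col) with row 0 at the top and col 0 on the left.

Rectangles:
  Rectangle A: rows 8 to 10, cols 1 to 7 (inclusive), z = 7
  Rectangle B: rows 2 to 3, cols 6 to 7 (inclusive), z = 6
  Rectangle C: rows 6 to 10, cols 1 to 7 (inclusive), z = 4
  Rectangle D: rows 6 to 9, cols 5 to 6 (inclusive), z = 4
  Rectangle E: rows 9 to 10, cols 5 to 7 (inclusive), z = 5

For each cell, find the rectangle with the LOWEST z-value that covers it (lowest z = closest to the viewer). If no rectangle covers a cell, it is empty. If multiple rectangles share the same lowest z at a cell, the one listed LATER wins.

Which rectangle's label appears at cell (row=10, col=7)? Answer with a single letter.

Check cell (10,7):
  A: rows 8-10 cols 1-7 z=7 -> covers; best now A (z=7)
  B: rows 2-3 cols 6-7 -> outside (row miss)
  C: rows 6-10 cols 1-7 z=4 -> covers; best now C (z=4)
  D: rows 6-9 cols 5-6 -> outside (row miss)
  E: rows 9-10 cols 5-7 z=5 -> covers; best now C (z=4)
Winner: C at z=4

Answer: C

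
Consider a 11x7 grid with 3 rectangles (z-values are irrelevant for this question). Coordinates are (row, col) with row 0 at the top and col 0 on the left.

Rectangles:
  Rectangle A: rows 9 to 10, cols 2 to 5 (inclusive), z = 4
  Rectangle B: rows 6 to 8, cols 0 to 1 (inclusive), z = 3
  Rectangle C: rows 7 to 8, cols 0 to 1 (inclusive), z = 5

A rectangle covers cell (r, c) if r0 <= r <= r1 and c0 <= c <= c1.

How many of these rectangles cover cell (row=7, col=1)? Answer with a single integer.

Answer: 2

Derivation:
Check cell (7,1):
  A: rows 9-10 cols 2-5 -> outside (row miss)
  B: rows 6-8 cols 0-1 -> covers
  C: rows 7-8 cols 0-1 -> covers
Count covering = 2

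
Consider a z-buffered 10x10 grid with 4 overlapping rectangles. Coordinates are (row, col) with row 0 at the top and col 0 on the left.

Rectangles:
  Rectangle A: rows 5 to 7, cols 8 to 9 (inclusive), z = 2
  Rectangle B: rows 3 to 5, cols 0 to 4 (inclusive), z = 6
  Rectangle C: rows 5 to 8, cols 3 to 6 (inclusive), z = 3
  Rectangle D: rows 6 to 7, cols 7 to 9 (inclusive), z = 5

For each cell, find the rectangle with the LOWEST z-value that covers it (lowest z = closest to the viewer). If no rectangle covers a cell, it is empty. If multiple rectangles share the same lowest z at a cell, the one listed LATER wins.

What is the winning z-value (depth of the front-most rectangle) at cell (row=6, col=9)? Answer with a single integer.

Check cell (6,9):
  A: rows 5-7 cols 8-9 z=2 -> covers; best now A (z=2)
  B: rows 3-5 cols 0-4 -> outside (row miss)
  C: rows 5-8 cols 3-6 -> outside (col miss)
  D: rows 6-7 cols 7-9 z=5 -> covers; best now A (z=2)
Winner: A at z=2

Answer: 2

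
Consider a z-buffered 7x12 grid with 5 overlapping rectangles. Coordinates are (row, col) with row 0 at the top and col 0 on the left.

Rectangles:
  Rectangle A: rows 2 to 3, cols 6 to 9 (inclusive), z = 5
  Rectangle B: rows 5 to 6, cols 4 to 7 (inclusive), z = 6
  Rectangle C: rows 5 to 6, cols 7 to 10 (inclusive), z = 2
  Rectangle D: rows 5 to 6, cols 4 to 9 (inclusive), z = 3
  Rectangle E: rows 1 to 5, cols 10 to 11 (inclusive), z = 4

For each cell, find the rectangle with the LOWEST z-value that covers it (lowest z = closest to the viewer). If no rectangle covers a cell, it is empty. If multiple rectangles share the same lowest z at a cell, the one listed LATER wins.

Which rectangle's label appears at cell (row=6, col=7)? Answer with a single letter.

Check cell (6,7):
  A: rows 2-3 cols 6-9 -> outside (row miss)
  B: rows 5-6 cols 4-7 z=6 -> covers; best now B (z=6)
  C: rows 5-6 cols 7-10 z=2 -> covers; best now C (z=2)
  D: rows 5-6 cols 4-9 z=3 -> covers; best now C (z=2)
  E: rows 1-5 cols 10-11 -> outside (row miss)
Winner: C at z=2

Answer: C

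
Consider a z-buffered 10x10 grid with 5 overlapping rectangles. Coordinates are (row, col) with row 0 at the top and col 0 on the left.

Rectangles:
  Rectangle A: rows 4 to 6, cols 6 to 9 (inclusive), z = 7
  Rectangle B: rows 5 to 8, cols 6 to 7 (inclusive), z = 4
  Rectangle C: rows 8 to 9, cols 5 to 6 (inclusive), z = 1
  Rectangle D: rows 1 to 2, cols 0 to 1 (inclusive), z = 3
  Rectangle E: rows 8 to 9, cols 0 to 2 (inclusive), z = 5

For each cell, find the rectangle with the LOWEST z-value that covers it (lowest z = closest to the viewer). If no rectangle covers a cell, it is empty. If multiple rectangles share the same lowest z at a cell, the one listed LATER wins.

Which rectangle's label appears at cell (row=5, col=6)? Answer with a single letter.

Answer: B

Derivation:
Check cell (5,6):
  A: rows 4-6 cols 6-9 z=7 -> covers; best now A (z=7)
  B: rows 5-8 cols 6-7 z=4 -> covers; best now B (z=4)
  C: rows 8-9 cols 5-6 -> outside (row miss)
  D: rows 1-2 cols 0-1 -> outside (row miss)
  E: rows 8-9 cols 0-2 -> outside (row miss)
Winner: B at z=4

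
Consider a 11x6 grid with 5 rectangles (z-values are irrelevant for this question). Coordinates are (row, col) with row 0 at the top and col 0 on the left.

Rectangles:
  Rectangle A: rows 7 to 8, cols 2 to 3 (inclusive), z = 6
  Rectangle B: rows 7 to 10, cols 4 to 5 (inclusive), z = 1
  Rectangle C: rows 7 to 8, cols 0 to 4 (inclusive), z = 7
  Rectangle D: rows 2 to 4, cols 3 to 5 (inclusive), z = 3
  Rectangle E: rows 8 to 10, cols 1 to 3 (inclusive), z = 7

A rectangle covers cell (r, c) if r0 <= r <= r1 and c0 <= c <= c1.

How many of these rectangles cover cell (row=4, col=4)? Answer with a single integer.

Answer: 1

Derivation:
Check cell (4,4):
  A: rows 7-8 cols 2-3 -> outside (row miss)
  B: rows 7-10 cols 4-5 -> outside (row miss)
  C: rows 7-8 cols 0-4 -> outside (row miss)
  D: rows 2-4 cols 3-5 -> covers
  E: rows 8-10 cols 1-3 -> outside (row miss)
Count covering = 1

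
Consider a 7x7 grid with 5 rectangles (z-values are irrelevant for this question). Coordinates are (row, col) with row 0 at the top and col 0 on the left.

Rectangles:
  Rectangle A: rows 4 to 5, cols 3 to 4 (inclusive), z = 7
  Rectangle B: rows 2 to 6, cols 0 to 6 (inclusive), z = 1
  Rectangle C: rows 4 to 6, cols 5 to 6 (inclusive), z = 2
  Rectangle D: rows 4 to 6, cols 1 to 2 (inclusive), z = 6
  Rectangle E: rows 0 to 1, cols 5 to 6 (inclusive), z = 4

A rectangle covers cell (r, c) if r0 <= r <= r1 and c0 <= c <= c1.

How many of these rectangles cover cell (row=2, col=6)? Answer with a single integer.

Answer: 1

Derivation:
Check cell (2,6):
  A: rows 4-5 cols 3-4 -> outside (row miss)
  B: rows 2-6 cols 0-6 -> covers
  C: rows 4-6 cols 5-6 -> outside (row miss)
  D: rows 4-6 cols 1-2 -> outside (row miss)
  E: rows 0-1 cols 5-6 -> outside (row miss)
Count covering = 1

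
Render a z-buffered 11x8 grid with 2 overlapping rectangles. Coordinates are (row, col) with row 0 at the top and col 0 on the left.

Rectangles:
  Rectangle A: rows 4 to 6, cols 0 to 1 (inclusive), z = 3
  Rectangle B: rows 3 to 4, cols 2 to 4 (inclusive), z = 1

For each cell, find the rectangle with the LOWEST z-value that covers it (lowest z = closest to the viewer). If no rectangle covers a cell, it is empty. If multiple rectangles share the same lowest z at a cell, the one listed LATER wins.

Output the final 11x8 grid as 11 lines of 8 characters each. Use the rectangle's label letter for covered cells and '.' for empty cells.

........
........
........
..BBB...
AABBB...
AA......
AA......
........
........
........
........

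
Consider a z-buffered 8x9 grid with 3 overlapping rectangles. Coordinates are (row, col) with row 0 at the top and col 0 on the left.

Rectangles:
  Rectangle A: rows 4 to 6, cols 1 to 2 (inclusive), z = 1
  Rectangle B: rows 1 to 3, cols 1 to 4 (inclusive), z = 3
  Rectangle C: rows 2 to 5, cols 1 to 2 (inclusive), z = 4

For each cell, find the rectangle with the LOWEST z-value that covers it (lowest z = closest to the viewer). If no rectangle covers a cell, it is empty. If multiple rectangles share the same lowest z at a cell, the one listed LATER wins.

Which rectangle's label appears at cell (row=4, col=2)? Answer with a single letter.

Answer: A

Derivation:
Check cell (4,2):
  A: rows 4-6 cols 1-2 z=1 -> covers; best now A (z=1)
  B: rows 1-3 cols 1-4 -> outside (row miss)
  C: rows 2-5 cols 1-2 z=4 -> covers; best now A (z=1)
Winner: A at z=1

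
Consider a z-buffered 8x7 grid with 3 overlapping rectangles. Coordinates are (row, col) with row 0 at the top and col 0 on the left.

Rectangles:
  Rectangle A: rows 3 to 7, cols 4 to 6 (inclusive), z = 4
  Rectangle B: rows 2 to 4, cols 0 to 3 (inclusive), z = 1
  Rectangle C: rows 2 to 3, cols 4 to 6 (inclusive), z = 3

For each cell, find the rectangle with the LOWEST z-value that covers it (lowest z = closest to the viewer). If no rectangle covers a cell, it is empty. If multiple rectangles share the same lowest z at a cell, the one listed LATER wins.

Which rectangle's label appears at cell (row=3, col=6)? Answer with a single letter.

Answer: C

Derivation:
Check cell (3,6):
  A: rows 3-7 cols 4-6 z=4 -> covers; best now A (z=4)
  B: rows 2-4 cols 0-3 -> outside (col miss)
  C: rows 2-3 cols 4-6 z=3 -> covers; best now C (z=3)
Winner: C at z=3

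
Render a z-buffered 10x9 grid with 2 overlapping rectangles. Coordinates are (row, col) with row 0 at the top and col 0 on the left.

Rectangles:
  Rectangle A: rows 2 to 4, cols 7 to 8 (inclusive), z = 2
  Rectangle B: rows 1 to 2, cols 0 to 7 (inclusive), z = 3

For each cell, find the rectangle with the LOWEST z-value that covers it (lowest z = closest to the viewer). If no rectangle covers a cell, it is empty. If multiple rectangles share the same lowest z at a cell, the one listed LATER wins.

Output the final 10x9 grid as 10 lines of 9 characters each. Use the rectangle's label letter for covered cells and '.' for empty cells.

.........
BBBBBBBB.
BBBBBBBAA
.......AA
.......AA
.........
.........
.........
.........
.........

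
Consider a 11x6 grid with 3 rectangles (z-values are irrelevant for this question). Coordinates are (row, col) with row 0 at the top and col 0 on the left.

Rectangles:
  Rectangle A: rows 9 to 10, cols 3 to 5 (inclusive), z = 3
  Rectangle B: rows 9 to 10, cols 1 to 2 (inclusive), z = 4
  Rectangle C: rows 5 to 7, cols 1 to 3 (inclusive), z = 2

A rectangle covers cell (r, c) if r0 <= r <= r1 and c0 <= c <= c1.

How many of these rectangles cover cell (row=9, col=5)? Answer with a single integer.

Answer: 1

Derivation:
Check cell (9,5):
  A: rows 9-10 cols 3-5 -> covers
  B: rows 9-10 cols 1-2 -> outside (col miss)
  C: rows 5-7 cols 1-3 -> outside (row miss)
Count covering = 1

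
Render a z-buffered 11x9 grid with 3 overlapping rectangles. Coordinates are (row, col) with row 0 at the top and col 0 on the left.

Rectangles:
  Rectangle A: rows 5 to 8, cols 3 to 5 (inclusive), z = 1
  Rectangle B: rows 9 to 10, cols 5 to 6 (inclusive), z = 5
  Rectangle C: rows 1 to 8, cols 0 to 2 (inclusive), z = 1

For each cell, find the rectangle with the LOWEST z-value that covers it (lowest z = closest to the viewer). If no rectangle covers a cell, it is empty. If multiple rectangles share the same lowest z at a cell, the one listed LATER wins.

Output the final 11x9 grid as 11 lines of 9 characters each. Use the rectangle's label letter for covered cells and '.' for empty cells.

.........
CCC......
CCC......
CCC......
CCC......
CCCAAA...
CCCAAA...
CCCAAA...
CCCAAA...
.....BB..
.....BB..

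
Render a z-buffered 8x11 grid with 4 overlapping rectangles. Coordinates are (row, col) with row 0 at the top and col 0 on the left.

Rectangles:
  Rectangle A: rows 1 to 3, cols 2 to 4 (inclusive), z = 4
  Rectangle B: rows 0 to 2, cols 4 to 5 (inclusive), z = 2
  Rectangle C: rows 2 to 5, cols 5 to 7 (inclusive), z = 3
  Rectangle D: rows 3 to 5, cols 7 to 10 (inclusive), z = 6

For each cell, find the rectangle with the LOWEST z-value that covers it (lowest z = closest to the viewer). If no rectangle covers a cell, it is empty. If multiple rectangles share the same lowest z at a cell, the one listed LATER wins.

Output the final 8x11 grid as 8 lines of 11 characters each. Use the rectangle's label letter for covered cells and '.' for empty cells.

....BB.....
..AABB.....
..AABBCC...
..AAACCCDDD
.....CCCDDD
.....CCCDDD
...........
...........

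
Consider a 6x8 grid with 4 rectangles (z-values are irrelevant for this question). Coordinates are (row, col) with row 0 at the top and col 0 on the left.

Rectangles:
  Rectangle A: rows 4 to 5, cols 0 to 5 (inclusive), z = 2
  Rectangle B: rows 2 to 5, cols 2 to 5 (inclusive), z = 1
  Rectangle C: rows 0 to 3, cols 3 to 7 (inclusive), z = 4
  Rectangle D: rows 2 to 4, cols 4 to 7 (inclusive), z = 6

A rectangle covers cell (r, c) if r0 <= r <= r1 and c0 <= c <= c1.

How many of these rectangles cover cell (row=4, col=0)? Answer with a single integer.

Check cell (4,0):
  A: rows 4-5 cols 0-5 -> covers
  B: rows 2-5 cols 2-5 -> outside (col miss)
  C: rows 0-3 cols 3-7 -> outside (row miss)
  D: rows 2-4 cols 4-7 -> outside (col miss)
Count covering = 1

Answer: 1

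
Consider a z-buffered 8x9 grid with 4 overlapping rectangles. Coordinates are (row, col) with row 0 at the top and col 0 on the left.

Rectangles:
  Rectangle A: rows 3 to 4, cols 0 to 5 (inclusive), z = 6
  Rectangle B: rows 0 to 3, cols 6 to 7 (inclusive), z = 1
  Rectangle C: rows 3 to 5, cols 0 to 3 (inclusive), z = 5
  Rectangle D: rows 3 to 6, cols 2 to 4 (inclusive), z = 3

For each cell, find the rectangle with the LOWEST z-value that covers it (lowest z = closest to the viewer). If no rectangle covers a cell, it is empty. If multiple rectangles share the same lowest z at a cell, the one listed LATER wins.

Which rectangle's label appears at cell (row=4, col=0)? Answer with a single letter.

Check cell (4,0):
  A: rows 3-4 cols 0-5 z=6 -> covers; best now A (z=6)
  B: rows 0-3 cols 6-7 -> outside (row miss)
  C: rows 3-5 cols 0-3 z=5 -> covers; best now C (z=5)
  D: rows 3-6 cols 2-4 -> outside (col miss)
Winner: C at z=5

Answer: C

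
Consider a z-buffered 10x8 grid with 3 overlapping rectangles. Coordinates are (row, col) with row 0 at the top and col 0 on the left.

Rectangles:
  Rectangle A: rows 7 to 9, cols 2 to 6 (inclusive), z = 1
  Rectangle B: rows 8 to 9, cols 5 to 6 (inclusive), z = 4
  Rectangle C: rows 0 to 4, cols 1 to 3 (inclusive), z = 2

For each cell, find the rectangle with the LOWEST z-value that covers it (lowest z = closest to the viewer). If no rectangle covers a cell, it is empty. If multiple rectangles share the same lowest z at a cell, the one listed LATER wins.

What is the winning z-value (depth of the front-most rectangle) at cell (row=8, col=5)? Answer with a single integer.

Check cell (8,5):
  A: rows 7-9 cols 2-6 z=1 -> covers; best now A (z=1)
  B: rows 8-9 cols 5-6 z=4 -> covers; best now A (z=1)
  C: rows 0-4 cols 1-3 -> outside (row miss)
Winner: A at z=1

Answer: 1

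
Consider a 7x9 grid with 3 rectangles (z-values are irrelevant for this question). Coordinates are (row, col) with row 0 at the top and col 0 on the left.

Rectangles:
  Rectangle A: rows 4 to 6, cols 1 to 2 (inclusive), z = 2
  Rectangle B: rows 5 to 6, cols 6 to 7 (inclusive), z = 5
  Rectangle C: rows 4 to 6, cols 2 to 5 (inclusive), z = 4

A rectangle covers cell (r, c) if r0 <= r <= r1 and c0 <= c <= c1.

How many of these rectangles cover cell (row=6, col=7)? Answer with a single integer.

Answer: 1

Derivation:
Check cell (6,7):
  A: rows 4-6 cols 1-2 -> outside (col miss)
  B: rows 5-6 cols 6-7 -> covers
  C: rows 4-6 cols 2-5 -> outside (col miss)
Count covering = 1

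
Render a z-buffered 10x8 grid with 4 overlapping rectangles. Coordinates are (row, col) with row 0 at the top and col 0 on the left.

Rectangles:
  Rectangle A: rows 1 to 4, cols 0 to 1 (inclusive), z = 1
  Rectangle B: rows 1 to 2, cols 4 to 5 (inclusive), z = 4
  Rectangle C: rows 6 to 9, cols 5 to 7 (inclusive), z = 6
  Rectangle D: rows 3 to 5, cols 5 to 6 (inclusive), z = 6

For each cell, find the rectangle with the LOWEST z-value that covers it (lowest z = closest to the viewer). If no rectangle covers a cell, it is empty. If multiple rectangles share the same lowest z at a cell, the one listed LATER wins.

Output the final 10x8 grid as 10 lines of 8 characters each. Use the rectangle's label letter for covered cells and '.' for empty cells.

........
AA..BB..
AA..BB..
AA...DD.
AA...DD.
.....DD.
.....CCC
.....CCC
.....CCC
.....CCC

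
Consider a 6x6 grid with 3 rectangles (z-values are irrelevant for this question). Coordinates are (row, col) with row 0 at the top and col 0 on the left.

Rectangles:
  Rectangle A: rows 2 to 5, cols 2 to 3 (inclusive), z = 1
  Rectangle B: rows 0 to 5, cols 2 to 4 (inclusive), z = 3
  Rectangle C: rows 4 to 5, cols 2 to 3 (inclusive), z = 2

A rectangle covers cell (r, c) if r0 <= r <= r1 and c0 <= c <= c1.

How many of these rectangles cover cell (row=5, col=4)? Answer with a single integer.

Check cell (5,4):
  A: rows 2-5 cols 2-3 -> outside (col miss)
  B: rows 0-5 cols 2-4 -> covers
  C: rows 4-5 cols 2-3 -> outside (col miss)
Count covering = 1

Answer: 1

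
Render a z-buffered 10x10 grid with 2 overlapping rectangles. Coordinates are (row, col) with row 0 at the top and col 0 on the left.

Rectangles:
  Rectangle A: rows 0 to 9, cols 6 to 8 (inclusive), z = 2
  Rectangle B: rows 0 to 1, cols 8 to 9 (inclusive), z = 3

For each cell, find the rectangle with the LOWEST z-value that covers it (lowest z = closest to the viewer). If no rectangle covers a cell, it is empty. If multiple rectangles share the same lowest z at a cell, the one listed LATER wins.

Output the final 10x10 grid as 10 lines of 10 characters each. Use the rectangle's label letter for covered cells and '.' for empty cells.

......AAAB
......AAAB
......AAA.
......AAA.
......AAA.
......AAA.
......AAA.
......AAA.
......AAA.
......AAA.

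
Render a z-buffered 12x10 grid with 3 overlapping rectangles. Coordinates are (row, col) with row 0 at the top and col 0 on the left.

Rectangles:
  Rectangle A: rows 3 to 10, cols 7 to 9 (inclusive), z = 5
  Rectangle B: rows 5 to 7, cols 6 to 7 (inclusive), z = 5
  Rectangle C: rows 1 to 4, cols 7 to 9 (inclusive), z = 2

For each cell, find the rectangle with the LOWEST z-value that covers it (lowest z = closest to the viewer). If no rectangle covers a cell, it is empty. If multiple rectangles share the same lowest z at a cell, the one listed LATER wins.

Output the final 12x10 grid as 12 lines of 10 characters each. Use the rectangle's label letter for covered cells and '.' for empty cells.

..........
.......CCC
.......CCC
.......CCC
.......CCC
......BBAA
......BBAA
......BBAA
.......AAA
.......AAA
.......AAA
..........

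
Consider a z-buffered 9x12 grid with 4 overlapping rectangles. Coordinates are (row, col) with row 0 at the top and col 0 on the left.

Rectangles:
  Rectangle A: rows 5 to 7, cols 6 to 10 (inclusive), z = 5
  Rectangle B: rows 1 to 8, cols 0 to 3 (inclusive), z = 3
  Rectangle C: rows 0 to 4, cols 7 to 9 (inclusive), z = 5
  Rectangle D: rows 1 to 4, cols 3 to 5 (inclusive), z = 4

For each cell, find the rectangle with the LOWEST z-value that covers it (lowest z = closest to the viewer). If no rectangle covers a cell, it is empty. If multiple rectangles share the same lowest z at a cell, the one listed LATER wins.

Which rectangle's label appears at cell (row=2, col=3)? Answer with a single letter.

Answer: B

Derivation:
Check cell (2,3):
  A: rows 5-7 cols 6-10 -> outside (row miss)
  B: rows 1-8 cols 0-3 z=3 -> covers; best now B (z=3)
  C: rows 0-4 cols 7-9 -> outside (col miss)
  D: rows 1-4 cols 3-5 z=4 -> covers; best now B (z=3)
Winner: B at z=3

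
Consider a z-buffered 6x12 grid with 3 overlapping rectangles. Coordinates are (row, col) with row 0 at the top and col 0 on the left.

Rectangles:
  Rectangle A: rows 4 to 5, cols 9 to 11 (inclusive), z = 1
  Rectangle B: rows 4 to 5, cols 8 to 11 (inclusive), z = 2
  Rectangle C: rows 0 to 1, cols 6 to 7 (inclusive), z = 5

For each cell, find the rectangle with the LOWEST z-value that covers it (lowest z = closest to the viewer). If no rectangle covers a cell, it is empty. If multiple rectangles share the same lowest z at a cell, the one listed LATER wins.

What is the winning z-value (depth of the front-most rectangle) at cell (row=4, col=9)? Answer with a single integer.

Answer: 1

Derivation:
Check cell (4,9):
  A: rows 4-5 cols 9-11 z=1 -> covers; best now A (z=1)
  B: rows 4-5 cols 8-11 z=2 -> covers; best now A (z=1)
  C: rows 0-1 cols 6-7 -> outside (row miss)
Winner: A at z=1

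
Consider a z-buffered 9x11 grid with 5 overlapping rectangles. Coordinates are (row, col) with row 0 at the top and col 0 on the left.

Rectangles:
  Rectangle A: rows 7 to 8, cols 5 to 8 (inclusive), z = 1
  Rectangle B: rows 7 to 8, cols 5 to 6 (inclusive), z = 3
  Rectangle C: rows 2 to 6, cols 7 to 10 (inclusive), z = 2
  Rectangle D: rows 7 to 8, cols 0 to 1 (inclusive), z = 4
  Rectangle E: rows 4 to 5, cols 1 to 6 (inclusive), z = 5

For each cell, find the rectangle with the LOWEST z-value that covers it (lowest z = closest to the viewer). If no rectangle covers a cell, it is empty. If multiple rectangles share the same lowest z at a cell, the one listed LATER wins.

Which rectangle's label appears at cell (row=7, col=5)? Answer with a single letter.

Check cell (7,5):
  A: rows 7-8 cols 5-8 z=1 -> covers; best now A (z=1)
  B: rows 7-8 cols 5-6 z=3 -> covers; best now A (z=1)
  C: rows 2-6 cols 7-10 -> outside (row miss)
  D: rows 7-8 cols 0-1 -> outside (col miss)
  E: rows 4-5 cols 1-6 -> outside (row miss)
Winner: A at z=1

Answer: A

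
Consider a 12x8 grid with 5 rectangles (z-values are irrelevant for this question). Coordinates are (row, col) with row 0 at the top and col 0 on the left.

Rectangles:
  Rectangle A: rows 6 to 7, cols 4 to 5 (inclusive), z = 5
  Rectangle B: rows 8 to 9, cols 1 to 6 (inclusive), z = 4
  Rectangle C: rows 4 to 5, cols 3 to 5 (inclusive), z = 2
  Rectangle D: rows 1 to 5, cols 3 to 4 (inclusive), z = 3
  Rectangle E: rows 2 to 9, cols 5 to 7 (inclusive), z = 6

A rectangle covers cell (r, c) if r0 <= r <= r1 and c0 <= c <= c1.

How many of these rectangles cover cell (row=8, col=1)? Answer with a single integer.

Check cell (8,1):
  A: rows 6-7 cols 4-5 -> outside (row miss)
  B: rows 8-9 cols 1-6 -> covers
  C: rows 4-5 cols 3-5 -> outside (row miss)
  D: rows 1-5 cols 3-4 -> outside (row miss)
  E: rows 2-9 cols 5-7 -> outside (col miss)
Count covering = 1

Answer: 1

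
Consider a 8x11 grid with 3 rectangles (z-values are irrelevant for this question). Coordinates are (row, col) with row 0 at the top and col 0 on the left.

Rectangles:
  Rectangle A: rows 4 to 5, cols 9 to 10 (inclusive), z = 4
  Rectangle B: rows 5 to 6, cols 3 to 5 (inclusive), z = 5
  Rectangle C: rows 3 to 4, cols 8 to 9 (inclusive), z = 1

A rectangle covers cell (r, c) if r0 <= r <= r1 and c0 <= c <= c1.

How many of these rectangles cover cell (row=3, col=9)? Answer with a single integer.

Answer: 1

Derivation:
Check cell (3,9):
  A: rows 4-5 cols 9-10 -> outside (row miss)
  B: rows 5-6 cols 3-5 -> outside (row miss)
  C: rows 3-4 cols 8-9 -> covers
Count covering = 1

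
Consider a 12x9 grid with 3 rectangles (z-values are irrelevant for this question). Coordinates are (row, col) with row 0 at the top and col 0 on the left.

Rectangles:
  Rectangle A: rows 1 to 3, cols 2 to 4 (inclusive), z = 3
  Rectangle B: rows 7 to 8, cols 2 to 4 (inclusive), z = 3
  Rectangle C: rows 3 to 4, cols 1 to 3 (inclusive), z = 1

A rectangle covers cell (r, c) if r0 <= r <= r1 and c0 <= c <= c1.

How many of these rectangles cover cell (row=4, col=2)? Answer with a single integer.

Check cell (4,2):
  A: rows 1-3 cols 2-4 -> outside (row miss)
  B: rows 7-8 cols 2-4 -> outside (row miss)
  C: rows 3-4 cols 1-3 -> covers
Count covering = 1

Answer: 1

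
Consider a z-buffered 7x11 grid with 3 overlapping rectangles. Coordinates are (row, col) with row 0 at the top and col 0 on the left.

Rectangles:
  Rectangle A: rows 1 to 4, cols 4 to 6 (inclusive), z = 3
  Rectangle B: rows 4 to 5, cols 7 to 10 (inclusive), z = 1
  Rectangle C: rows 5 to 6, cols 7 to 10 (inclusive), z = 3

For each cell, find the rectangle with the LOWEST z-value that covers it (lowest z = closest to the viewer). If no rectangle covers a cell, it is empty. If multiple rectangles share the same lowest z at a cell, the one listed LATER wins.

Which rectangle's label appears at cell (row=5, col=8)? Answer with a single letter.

Check cell (5,8):
  A: rows 1-4 cols 4-6 -> outside (row miss)
  B: rows 4-5 cols 7-10 z=1 -> covers; best now B (z=1)
  C: rows 5-6 cols 7-10 z=3 -> covers; best now B (z=1)
Winner: B at z=1

Answer: B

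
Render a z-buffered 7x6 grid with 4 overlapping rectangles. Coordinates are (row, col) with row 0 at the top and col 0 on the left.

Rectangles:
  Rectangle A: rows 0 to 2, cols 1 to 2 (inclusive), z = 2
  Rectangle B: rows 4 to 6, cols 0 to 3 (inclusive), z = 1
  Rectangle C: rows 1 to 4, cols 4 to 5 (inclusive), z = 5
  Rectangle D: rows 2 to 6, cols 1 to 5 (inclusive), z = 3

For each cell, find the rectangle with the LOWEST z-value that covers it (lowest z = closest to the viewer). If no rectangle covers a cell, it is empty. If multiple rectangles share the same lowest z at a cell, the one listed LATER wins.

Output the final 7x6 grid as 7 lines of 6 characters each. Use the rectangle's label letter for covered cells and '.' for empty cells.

.AA...
.AA.CC
.AADDD
.DDDDD
BBBBDD
BBBBDD
BBBBDD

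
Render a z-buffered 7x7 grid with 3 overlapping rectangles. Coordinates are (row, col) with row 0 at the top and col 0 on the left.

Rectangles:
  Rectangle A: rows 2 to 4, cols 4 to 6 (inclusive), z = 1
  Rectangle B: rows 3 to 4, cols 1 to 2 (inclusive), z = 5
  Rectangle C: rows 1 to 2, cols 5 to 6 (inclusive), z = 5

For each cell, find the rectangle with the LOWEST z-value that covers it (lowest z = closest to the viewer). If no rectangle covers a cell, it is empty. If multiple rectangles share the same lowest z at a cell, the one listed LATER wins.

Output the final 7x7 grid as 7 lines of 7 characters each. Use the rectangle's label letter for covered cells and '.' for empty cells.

.......
.....CC
....AAA
.BB.AAA
.BB.AAA
.......
.......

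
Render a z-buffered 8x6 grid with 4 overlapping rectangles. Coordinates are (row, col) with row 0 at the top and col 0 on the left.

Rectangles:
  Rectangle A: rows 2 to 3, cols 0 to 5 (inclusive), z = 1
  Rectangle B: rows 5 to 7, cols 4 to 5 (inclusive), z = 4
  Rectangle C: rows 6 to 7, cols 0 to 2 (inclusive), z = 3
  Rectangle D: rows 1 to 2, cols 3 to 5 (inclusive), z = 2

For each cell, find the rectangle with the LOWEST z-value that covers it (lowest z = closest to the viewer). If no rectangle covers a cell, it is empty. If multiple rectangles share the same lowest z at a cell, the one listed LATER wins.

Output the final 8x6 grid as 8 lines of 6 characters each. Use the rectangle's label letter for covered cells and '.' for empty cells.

......
...DDD
AAAAAA
AAAAAA
......
....BB
CCC.BB
CCC.BB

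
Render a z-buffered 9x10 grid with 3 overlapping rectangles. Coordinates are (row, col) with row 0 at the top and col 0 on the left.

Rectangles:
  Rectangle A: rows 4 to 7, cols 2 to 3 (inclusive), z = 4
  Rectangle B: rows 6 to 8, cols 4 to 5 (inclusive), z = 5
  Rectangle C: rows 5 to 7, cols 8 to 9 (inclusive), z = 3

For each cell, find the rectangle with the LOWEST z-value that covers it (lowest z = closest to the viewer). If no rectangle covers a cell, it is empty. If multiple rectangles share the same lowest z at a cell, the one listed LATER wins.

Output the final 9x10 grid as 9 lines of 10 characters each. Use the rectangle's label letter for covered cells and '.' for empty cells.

..........
..........
..........
..........
..AA......
..AA....CC
..AABB..CC
..AABB..CC
....BB....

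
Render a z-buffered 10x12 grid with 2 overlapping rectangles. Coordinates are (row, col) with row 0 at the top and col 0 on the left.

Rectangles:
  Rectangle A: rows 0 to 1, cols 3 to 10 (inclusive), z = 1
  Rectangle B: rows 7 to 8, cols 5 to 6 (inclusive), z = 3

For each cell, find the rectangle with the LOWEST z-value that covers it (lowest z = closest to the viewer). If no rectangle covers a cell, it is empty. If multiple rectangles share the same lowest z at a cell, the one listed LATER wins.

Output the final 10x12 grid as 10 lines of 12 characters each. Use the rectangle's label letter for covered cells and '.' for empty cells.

...AAAAAAAA.
...AAAAAAAA.
............
............
............
............
............
.....BB.....
.....BB.....
............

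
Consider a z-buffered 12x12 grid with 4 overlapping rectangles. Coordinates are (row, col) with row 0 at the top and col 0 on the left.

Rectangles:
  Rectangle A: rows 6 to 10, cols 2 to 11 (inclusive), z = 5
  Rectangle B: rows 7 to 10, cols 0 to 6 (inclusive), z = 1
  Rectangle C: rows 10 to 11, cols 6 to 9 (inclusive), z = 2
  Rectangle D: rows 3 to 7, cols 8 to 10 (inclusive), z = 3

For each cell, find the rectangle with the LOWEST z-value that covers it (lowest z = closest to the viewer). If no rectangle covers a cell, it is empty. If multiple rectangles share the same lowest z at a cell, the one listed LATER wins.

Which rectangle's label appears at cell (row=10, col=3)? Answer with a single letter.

Answer: B

Derivation:
Check cell (10,3):
  A: rows 6-10 cols 2-11 z=5 -> covers; best now A (z=5)
  B: rows 7-10 cols 0-6 z=1 -> covers; best now B (z=1)
  C: rows 10-11 cols 6-9 -> outside (col miss)
  D: rows 3-7 cols 8-10 -> outside (row miss)
Winner: B at z=1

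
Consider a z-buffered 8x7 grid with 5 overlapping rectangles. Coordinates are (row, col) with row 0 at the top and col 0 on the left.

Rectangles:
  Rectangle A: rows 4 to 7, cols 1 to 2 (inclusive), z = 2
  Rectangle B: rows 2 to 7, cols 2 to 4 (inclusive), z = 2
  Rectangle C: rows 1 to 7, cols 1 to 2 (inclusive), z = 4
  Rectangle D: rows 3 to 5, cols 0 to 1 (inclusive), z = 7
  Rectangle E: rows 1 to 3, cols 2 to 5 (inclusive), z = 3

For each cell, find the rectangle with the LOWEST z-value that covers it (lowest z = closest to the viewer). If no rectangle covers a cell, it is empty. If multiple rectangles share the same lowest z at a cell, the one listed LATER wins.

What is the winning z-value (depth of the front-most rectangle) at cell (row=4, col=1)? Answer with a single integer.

Check cell (4,1):
  A: rows 4-7 cols 1-2 z=2 -> covers; best now A (z=2)
  B: rows 2-7 cols 2-4 -> outside (col miss)
  C: rows 1-7 cols 1-2 z=4 -> covers; best now A (z=2)
  D: rows 3-5 cols 0-1 z=7 -> covers; best now A (z=2)
  E: rows 1-3 cols 2-5 -> outside (row miss)
Winner: A at z=2

Answer: 2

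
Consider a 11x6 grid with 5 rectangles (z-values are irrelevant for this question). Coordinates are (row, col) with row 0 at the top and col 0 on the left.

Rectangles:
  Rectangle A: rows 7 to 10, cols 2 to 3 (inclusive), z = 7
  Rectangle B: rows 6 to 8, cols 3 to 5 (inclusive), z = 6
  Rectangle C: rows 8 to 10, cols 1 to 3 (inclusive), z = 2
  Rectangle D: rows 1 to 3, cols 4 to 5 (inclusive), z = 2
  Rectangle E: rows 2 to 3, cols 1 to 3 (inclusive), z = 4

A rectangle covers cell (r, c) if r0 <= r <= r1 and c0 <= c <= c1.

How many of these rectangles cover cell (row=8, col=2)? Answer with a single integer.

Answer: 2

Derivation:
Check cell (8,2):
  A: rows 7-10 cols 2-3 -> covers
  B: rows 6-8 cols 3-5 -> outside (col miss)
  C: rows 8-10 cols 1-3 -> covers
  D: rows 1-3 cols 4-5 -> outside (row miss)
  E: rows 2-3 cols 1-3 -> outside (row miss)
Count covering = 2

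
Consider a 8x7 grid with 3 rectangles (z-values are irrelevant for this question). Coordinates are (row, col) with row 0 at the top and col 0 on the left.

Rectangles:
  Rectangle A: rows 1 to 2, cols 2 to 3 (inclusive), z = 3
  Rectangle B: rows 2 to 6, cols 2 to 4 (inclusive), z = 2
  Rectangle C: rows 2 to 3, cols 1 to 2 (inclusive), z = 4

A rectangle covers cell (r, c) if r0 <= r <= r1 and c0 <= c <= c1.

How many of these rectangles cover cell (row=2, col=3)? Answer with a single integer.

Answer: 2

Derivation:
Check cell (2,3):
  A: rows 1-2 cols 2-3 -> covers
  B: rows 2-6 cols 2-4 -> covers
  C: rows 2-3 cols 1-2 -> outside (col miss)
Count covering = 2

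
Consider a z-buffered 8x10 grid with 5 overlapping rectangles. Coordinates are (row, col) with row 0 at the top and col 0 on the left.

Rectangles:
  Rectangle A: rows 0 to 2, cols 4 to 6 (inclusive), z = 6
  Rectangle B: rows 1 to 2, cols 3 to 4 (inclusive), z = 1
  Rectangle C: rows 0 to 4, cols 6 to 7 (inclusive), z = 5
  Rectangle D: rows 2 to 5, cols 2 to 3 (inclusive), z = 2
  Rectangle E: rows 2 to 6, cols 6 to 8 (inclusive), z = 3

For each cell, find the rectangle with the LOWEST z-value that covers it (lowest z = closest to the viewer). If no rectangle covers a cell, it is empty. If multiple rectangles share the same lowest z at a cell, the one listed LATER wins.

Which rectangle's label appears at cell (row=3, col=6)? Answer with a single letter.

Check cell (3,6):
  A: rows 0-2 cols 4-6 -> outside (row miss)
  B: rows 1-2 cols 3-4 -> outside (row miss)
  C: rows 0-4 cols 6-7 z=5 -> covers; best now C (z=5)
  D: rows 2-5 cols 2-3 -> outside (col miss)
  E: rows 2-6 cols 6-8 z=3 -> covers; best now E (z=3)
Winner: E at z=3

Answer: E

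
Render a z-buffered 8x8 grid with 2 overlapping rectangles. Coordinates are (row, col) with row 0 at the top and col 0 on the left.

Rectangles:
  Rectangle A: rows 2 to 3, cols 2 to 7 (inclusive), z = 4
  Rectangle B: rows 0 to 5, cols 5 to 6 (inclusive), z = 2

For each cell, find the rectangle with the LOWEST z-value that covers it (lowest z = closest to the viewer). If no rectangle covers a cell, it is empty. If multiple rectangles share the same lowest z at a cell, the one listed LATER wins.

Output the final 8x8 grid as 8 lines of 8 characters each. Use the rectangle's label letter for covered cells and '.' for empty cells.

.....BB.
.....BB.
..AAABBA
..AAABBA
.....BB.
.....BB.
........
........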